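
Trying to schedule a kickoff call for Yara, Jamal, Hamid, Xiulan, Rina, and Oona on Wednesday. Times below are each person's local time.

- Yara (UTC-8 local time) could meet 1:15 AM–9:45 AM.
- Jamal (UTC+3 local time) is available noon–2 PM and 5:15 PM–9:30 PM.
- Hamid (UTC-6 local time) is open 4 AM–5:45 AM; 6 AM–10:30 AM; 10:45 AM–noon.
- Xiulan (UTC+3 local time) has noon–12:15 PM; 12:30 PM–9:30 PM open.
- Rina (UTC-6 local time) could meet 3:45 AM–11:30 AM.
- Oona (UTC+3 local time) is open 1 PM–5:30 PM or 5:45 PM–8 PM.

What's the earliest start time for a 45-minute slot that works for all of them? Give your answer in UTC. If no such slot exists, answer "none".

Yara in UTC: 09:15-17:45 (add 8h to convert from UTC-8).
Jamal in UTC: 09:00-11:00, 14:15-18:30 (subtract 3h to convert from UTC+3).
Hamid in UTC: 10:00-11:45, 12:00-16:30, 16:45-18:00 (add 6h to convert from UTC-6).
Xiulan in UTC: 09:00-09:15, 09:30-18:30 (subtract 3h to convert from UTC+3).
Rina in UTC: 09:45-17:30 (add 6h to convert from UTC-6).
Oona in UTC: 10:00-14:30, 14:45-17:00 (subtract 3h to convert from UTC+3).
Yara ∩ Jamal: 09:15-11:00, 14:15-17:45.
Yara ∩ Jamal ∩ Hamid: 10:00-11:00, 14:15-16:30, 16:45-17:45.
Yara ∩ Jamal ∩ Hamid ∩ Xiulan: 10:00-11:00, 14:15-16:30, 16:45-17:45.
Yara ∩ Jamal ∩ Hamid ∩ Xiulan ∩ Rina: 10:00-11:00, 14:15-16:30, 16:45-17:30.
Yara ∩ Jamal ∩ Hamid ∩ Xiulan ∩ Rina ∩ Oona: 10:00-11:00, 14:15-14:30, 14:45-16:30, 16:45-17:00.
So the common availability across everyone is 10:00-11:00, 14:15-14:30, 14:45-16:30, 16:45-17:00.
The first common window of at least 45 minutes is 10:00-11:00, so the earliest start is 10:00.

10:00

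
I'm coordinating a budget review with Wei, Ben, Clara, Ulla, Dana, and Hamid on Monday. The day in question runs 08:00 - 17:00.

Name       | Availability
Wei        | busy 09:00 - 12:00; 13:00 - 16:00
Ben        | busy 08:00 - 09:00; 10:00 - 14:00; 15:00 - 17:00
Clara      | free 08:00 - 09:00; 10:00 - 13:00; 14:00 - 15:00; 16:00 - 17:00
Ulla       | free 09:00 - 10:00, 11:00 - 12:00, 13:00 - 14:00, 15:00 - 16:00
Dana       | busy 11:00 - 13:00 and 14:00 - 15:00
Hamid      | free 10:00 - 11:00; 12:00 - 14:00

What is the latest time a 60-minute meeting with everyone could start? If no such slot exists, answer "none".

none

Wei free: 08:00-09:00, 12:00-13:00, 16:00-17:00 (invert busy blocks within the working day).
Ben free: 09:00-10:00, 14:00-15:00 (invert busy blocks within the working day).
Clara free: 08:00-09:00, 10:00-13:00, 14:00-15:00, 16:00-17:00.
Ulla free: 09:00-10:00, 11:00-12:00, 13:00-14:00, 15:00-16:00.
Dana free: 08:00-11:00, 13:00-14:00, 15:00-17:00 (invert busy blocks within the working day).
Hamid free: 10:00-11:00, 12:00-14:00.
Wei ∩ Ben: ∅.
Wei ∩ Ben ∩ Clara: ∅.
Wei ∩ Ben ∩ Clara ∩ Ulla: ∅.
Wei ∩ Ben ∩ Clara ∩ Ulla ∩ Dana: ∅.
Wei ∩ Ben ∩ Clara ∩ Ulla ∩ Dana ∩ Hamid: ∅.
There is no time when everyone is free.
No common window is at least 60 minutes long.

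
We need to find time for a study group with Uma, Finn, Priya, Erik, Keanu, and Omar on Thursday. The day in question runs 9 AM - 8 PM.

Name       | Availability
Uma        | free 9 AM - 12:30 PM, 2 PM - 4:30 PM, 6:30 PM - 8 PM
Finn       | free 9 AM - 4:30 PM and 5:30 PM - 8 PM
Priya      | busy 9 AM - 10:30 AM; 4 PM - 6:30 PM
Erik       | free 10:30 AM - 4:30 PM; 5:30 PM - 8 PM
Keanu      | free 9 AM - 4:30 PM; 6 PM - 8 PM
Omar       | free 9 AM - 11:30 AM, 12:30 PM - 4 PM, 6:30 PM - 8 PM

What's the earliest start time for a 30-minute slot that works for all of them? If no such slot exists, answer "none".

Uma free: 09:00-12:30, 14:00-16:30, 18:30-20:00.
Finn free: 09:00-16:30, 17:30-20:00.
Priya free: 10:30-16:00, 18:30-20:00 (invert busy blocks within the working day).
Erik free: 10:30-16:30, 17:30-20:00.
Keanu free: 09:00-16:30, 18:00-20:00.
Omar free: 09:00-11:30, 12:30-16:00, 18:30-20:00.
Uma ∩ Finn: 09:00-12:30, 14:00-16:30, 18:30-20:00.
Uma ∩ Finn ∩ Priya: 10:30-12:30, 14:00-16:00, 18:30-20:00.
Uma ∩ Finn ∩ Priya ∩ Erik: 10:30-12:30, 14:00-16:00, 18:30-20:00.
Uma ∩ Finn ∩ Priya ∩ Erik ∩ Keanu: 10:30-12:30, 14:00-16:00, 18:30-20:00.
Uma ∩ Finn ∩ Priya ∩ Erik ∩ Keanu ∩ Omar: 10:30-11:30, 14:00-16:00, 18:30-20:00.
The first common window of at least 30 minutes is 10:30-11:30, so the earliest start is 10:30.

10:30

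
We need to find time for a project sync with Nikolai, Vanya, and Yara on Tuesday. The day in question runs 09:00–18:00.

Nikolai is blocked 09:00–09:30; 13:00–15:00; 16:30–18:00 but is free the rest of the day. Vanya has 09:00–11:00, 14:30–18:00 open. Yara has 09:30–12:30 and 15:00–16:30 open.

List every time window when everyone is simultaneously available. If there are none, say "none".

Nikolai free: 09:30-13:00, 15:00-16:30 (invert busy blocks within the working day).
Vanya free: 09:00-11:00, 14:30-18:00.
Yara free: 09:30-12:30, 15:00-16:30.
Nikolai ∩ Vanya: 09:30-11:00, 15:00-16:30.
Nikolai ∩ Vanya ∩ Yara: 09:30-11:00, 15:00-16:30.
Those are the intersection windows.

09:30-11:00, 15:00-16:30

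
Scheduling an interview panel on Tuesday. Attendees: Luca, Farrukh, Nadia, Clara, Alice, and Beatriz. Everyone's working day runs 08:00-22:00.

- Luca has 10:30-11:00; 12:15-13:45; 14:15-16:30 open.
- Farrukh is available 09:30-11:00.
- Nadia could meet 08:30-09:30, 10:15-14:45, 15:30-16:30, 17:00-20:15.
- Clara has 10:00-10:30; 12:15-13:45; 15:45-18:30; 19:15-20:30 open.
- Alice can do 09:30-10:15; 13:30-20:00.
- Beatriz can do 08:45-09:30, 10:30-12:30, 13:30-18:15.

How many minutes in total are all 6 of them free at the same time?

0

Luca ∩ Farrukh: 10:30-11:00.
Luca ∩ Farrukh ∩ Nadia: 10:30-11:00.
Luca ∩ Farrukh ∩ Nadia ∩ Clara: ∅.
Luca ∩ Farrukh ∩ Nadia ∩ Clara ∩ Alice: ∅.
Luca ∩ Farrukh ∩ Nadia ∩ Clara ∩ Alice ∩ Beatriz: ∅.
There is no time when everyone is free.
There is no common window, so the total is 0 minutes.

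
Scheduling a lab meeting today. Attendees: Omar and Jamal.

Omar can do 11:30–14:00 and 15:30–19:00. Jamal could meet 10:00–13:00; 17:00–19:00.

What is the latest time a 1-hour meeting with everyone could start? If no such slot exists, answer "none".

18:00

Omar ∩ Jamal: 11:30-13:00, 17:00-19:00.
The last common window of at least 60 minutes is 17:00-19:00; a 60-minute meeting can start as late as 18:00 and still end by 19:00.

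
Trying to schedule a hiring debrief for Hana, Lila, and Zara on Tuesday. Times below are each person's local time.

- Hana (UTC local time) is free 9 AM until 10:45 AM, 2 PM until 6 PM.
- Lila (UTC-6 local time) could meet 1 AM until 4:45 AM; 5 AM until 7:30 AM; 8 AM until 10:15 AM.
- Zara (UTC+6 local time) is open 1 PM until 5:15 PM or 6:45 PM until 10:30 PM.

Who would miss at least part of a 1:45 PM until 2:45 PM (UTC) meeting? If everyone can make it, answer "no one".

Hana in UTC: 09:00-10:45, 14:00-18:00.
Lila in UTC: 07:00-10:45, 11:00-13:30, 14:00-16:15 (add 6h to convert from UTC-6).
Zara in UTC: 07:00-11:15, 12:45-16:30 (subtract 6h to convert from UTC+6).
Hana: not fully free for 13:45-14:45. Lila: not fully free for 13:45-14:45. Zara: free for 13:45-14:45.

Hana, Lila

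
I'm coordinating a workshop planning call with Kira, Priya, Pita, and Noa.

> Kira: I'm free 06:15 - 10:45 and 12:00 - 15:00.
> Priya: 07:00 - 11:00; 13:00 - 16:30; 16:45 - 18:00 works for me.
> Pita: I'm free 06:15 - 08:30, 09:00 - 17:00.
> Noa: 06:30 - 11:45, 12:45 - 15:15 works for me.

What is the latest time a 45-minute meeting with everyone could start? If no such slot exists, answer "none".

Kira ∩ Priya: 07:00-10:45, 13:00-15:00.
Kira ∩ Priya ∩ Pita: 07:00-08:30, 09:00-10:45, 13:00-15:00.
Kira ∩ Priya ∩ Pita ∩ Noa: 07:00-08:30, 09:00-10:45, 13:00-15:00.
Those are the intersection windows.
The last common window of at least 45 minutes is 13:00-15:00; a 45-minute meeting can start as late as 14:15 and still end by 15:00.

14:15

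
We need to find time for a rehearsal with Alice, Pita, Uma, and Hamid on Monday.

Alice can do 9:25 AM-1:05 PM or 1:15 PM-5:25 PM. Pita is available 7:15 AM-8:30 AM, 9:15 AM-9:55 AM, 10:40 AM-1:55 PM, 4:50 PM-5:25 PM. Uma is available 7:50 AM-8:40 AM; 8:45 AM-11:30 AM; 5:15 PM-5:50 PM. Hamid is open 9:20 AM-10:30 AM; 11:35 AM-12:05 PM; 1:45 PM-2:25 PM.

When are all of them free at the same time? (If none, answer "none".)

Alice ∩ Pita: 09:25-09:55, 10:40-13:05, 13:15-13:55, 16:50-17:25.
Alice ∩ Pita ∩ Uma: 09:25-09:55, 10:40-11:30, 17:15-17:25.
Alice ∩ Pita ∩ Uma ∩ Hamid: 09:25-09:55.

09:25-09:55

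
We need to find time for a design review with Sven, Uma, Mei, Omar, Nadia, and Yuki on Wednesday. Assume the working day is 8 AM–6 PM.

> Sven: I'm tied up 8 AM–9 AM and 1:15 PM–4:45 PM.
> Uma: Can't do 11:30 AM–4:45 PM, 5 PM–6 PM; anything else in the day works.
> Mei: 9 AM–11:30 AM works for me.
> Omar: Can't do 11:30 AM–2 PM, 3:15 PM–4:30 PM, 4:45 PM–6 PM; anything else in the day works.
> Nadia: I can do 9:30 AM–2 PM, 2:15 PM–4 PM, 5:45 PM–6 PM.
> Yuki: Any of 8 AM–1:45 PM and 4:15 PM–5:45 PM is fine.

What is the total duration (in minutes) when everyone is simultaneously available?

120

Sven free: 09:00-13:15, 16:45-18:00 (invert busy blocks within the working day).
Uma free: 08:00-11:30, 16:45-17:00 (invert busy blocks within the working day).
Mei free: 09:00-11:30.
Omar free: 08:00-11:30, 14:00-15:15, 16:30-16:45 (invert busy blocks within the working day).
Nadia free: 09:30-14:00, 14:15-16:00, 17:45-18:00.
Yuki free: 08:00-13:45, 16:15-17:45.
Sven ∩ Uma: 09:00-11:30, 16:45-17:00.
Sven ∩ Uma ∩ Mei: 09:00-11:30.
Sven ∩ Uma ∩ Mei ∩ Omar: 09:00-11:30.
Sven ∩ Uma ∩ Mei ∩ Omar ∩ Nadia: 09:30-11:30.
Sven ∩ Uma ∩ Mei ∩ Omar ∩ Nadia ∩ Yuki: 09:30-11:30.
That's a single block of 120 minutes.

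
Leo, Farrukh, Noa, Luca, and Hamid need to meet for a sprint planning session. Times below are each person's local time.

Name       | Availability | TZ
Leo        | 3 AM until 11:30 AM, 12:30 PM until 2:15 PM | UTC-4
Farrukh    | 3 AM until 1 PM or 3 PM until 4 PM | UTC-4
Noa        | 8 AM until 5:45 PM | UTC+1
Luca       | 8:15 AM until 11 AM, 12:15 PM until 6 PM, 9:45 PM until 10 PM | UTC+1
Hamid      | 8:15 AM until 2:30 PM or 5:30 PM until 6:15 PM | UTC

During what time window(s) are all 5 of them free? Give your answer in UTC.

08:15-10:00, 11:15-14:30

Leo in UTC: 07:00-15:30, 16:30-18:15 (add 4h to convert from UTC-4).
Farrukh in UTC: 07:00-17:00, 19:00-20:00 (add 4h to convert from UTC-4).
Noa in UTC: 07:00-16:45 (subtract 1h to convert from UTC+1).
Luca in UTC: 07:15-10:00, 11:15-17:00, 20:45-21:00 (subtract 1h to convert from UTC+1).
Hamid in UTC: 08:15-14:30, 17:30-18:15.
Leo ∩ Farrukh: 07:00-15:30, 16:30-17:00.
Leo ∩ Farrukh ∩ Noa: 07:00-15:30, 16:30-16:45.
Leo ∩ Farrukh ∩ Noa ∩ Luca: 07:15-10:00, 11:15-15:30, 16:30-16:45.
Leo ∩ Farrukh ∩ Noa ∩ Luca ∩ Hamid: 08:15-10:00, 11:15-14:30.
So the common availability across everyone is 08:15-10:00, 11:15-14:30.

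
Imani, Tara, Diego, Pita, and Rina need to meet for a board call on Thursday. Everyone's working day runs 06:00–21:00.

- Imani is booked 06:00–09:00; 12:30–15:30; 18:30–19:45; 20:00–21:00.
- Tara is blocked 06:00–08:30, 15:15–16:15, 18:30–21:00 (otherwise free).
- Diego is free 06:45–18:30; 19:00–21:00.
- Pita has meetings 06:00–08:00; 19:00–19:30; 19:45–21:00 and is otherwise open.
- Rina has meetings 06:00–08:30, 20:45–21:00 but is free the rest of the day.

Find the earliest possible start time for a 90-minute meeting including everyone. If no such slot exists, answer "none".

Imani free: 09:00-12:30, 15:30-18:30, 19:45-20:00 (invert busy blocks within the working day).
Tara free: 08:30-15:15, 16:15-18:30 (invert busy blocks within the working day).
Diego free: 06:45-18:30, 19:00-21:00.
Pita free: 08:00-19:00, 19:30-19:45 (invert busy blocks within the working day).
Rina free: 08:30-20:45 (invert busy blocks within the working day).
Imani ∩ Tara: 09:00-12:30, 16:15-18:30.
Imani ∩ Tara ∩ Diego: 09:00-12:30, 16:15-18:30.
Imani ∩ Tara ∩ Diego ∩ Pita: 09:00-12:30, 16:15-18:30.
Imani ∩ Tara ∩ Diego ∩ Pita ∩ Rina: 09:00-12:30, 16:15-18:30.
Those are the intersection windows.
The first common window of at least 90 minutes is 09:00-12:30, so the earliest start is 09:00.

09:00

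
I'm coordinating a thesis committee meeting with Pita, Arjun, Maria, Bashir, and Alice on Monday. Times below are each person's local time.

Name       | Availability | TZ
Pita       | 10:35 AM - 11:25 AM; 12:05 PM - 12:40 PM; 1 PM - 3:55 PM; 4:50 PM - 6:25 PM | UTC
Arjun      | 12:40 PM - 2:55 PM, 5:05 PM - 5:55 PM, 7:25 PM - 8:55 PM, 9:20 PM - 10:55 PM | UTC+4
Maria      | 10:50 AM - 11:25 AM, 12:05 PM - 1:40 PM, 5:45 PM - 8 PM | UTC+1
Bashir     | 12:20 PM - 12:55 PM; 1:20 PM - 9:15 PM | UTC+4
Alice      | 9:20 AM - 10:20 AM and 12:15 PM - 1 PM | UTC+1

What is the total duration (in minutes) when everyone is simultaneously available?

Pita in UTC: 10:35-11:25, 12:05-12:40, 13:00-15:55, 16:50-18:25.
Arjun in UTC: 08:40-10:55, 13:05-13:55, 15:25-16:55, 17:20-18:55 (subtract 4h to convert from UTC+4).
Maria in UTC: 09:50-10:25, 11:05-12:40, 16:45-19:00 (subtract 1h to convert from UTC+1).
Bashir in UTC: 08:20-08:55, 09:20-17:15 (subtract 4h to convert from UTC+4).
Alice in UTC: 08:20-09:20, 11:15-12:00 (subtract 1h to convert from UTC+1).
Pita ∩ Arjun: 10:35-10:55, 13:05-13:55, 15:25-15:55, 16:50-16:55, 17:20-18:25.
Pita ∩ Arjun ∩ Maria: 16:50-16:55, 17:20-18:25.
Pita ∩ Arjun ∩ Maria ∩ Bashir: 16:50-16:55.
Pita ∩ Arjun ∩ Maria ∩ Bashir ∩ Alice: ∅.
There is no time when everyone is free.
There is no common window, so the total is 0 minutes.

0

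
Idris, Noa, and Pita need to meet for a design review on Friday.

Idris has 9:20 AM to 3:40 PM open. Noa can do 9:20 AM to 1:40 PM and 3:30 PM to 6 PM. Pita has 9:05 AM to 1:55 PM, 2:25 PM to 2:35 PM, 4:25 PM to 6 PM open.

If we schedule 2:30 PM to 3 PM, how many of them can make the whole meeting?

1

Idris can make the full 14:30-15:00 slot — that's 1.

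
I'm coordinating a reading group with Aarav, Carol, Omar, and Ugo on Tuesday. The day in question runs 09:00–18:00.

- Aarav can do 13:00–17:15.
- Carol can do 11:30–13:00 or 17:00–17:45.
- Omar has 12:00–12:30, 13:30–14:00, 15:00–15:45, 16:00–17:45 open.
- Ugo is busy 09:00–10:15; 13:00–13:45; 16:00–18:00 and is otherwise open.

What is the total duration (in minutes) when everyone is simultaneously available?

Aarav free: 13:00-17:15.
Carol free: 11:30-13:00, 17:00-17:45.
Omar free: 12:00-12:30, 13:30-14:00, 15:00-15:45, 16:00-17:45.
Ugo free: 10:15-13:00, 13:45-16:00 (invert busy blocks within the working day).
Aarav ∩ Carol: 17:00-17:15.
Aarav ∩ Carol ∩ Omar: 17:00-17:15.
Aarav ∩ Carol ∩ Omar ∩ Ugo: ∅.
There is no time when everyone is free.
There is no common window, so the total is 0 minutes.

0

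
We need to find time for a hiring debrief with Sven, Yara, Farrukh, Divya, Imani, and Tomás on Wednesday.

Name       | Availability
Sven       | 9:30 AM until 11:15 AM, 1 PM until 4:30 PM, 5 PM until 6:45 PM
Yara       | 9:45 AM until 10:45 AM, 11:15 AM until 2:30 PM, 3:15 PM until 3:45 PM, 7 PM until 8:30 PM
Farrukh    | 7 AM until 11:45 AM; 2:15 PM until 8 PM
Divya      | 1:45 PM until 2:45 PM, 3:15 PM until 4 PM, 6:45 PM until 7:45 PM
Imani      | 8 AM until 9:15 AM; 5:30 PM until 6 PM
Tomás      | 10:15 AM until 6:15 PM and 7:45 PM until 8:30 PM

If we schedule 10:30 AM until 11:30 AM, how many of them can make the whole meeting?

2

Farrukh and Tomás can make the full 10:30-11:30 slot — that's 2.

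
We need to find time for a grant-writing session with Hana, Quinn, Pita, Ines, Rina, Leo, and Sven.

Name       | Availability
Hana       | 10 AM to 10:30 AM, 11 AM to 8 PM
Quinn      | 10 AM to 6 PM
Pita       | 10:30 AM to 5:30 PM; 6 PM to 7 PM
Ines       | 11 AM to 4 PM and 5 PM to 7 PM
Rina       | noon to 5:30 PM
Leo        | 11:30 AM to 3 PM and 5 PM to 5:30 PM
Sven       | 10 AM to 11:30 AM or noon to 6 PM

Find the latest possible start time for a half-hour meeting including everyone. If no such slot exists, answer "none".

17:00

Hana ∩ Quinn: 10:00-10:30, 11:00-18:00.
Hana ∩ Quinn ∩ Pita: 11:00-17:30.
Hana ∩ Quinn ∩ Pita ∩ Ines: 11:00-16:00, 17:00-17:30.
Hana ∩ Quinn ∩ Pita ∩ Ines ∩ Rina: 12:00-16:00, 17:00-17:30.
Hana ∩ Quinn ∩ Pita ∩ Ines ∩ Rina ∩ Leo: 12:00-15:00, 17:00-17:30.
Hana ∩ Quinn ∩ Pita ∩ Ines ∩ Rina ∩ Leo ∩ Sven: 12:00-15:00, 17:00-17:30.
The last common window of at least 30 minutes is 17:00-17:30; a 30-minute meeting can start as late as 17:00 and still end by 17:30.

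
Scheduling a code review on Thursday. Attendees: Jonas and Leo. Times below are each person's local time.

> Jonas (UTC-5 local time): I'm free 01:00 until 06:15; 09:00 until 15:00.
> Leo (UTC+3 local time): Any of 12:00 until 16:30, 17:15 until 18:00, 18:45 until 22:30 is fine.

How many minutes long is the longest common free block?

Jonas in UTC: 06:00-11:15, 14:00-20:00 (add 5h to convert from UTC-5).
Leo in UTC: 09:00-13:30, 14:15-15:00, 15:45-19:30 (subtract 3h to convert from UTC+3).
Jonas ∩ Leo: 09:00-11:15, 14:15-15:00, 15:45-19:30.
So the common availability across everyone is 09:00-11:15, 14:15-15:00, 15:45-19:30.
The longest is 15:45-19:30 at 225 minutes.

225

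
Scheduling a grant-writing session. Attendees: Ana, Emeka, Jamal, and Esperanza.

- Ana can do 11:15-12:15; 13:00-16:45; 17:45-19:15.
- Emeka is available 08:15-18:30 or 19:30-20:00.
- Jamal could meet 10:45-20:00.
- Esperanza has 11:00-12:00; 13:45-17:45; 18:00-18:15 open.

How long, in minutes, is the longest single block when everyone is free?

180

Ana ∩ Emeka: 11:15-12:15, 13:00-16:45, 17:45-18:30.
Ana ∩ Emeka ∩ Jamal: 11:15-12:15, 13:00-16:45, 17:45-18:30.
Ana ∩ Emeka ∩ Jamal ∩ Esperanza: 11:15-12:00, 13:45-16:45, 18:00-18:15.
The longest is 13:45-16:45 at 180 minutes.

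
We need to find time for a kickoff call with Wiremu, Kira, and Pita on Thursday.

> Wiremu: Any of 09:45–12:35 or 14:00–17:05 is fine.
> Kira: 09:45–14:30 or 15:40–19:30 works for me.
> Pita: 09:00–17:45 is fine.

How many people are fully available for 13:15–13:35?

2

Kira and Pita can make the full 13:15-13:35 slot — that's 2.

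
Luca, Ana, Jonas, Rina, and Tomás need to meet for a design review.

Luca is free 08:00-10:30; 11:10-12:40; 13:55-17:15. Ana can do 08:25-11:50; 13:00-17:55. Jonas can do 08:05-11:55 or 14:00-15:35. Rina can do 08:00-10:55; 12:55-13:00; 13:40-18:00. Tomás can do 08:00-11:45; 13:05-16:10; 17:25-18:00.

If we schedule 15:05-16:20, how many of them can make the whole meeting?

Luca, Ana, and Rina can make the full 15:05-16:20 slot — that's 3.

3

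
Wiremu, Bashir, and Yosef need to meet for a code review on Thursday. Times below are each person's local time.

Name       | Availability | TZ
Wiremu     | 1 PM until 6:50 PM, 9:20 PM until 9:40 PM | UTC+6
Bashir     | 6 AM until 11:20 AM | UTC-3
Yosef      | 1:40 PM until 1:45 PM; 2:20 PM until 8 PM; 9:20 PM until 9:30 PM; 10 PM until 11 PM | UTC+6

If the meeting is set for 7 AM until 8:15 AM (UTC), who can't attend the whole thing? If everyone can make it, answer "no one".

Wiremu in UTC: 07:00-12:50, 15:20-15:40 (subtract 6h to convert from UTC+6).
Bashir in UTC: 09:00-14:20 (add 3h to convert from UTC-3).
Yosef in UTC: 07:40-07:45, 08:20-14:00, 15:20-15:30, 16:00-17:00 (subtract 6h to convert from UTC+6).
Wiremu: free for 07:00-08:15. Bashir: not fully free for 07:00-08:15. Yosef: not fully free for 07:00-08:15.

Bashir, Yosef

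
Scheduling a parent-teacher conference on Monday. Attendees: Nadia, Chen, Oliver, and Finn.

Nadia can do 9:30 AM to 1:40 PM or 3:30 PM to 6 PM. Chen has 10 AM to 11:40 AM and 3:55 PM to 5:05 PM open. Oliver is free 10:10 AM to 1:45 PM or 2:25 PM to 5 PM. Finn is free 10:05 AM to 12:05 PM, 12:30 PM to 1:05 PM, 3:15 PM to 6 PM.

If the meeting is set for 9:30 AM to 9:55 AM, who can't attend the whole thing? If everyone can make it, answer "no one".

Nadia: free for 09:30-09:55. Chen: not fully free for 09:30-09:55. Oliver: not fully free for 09:30-09:55. Finn: not fully free for 09:30-09:55.

Chen, Finn, Oliver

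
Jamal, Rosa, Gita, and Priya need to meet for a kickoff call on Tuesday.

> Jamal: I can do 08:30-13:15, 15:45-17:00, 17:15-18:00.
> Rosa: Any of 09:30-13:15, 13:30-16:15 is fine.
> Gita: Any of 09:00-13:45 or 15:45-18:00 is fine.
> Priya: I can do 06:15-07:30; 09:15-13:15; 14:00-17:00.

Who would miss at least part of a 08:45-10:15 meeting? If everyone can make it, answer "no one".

Gita, Priya, Rosa

Jamal: free for 08:45-10:15. Rosa: not fully free for 08:45-10:15. Gita: not fully free for 08:45-10:15. Priya: not fully free for 08:45-10:15.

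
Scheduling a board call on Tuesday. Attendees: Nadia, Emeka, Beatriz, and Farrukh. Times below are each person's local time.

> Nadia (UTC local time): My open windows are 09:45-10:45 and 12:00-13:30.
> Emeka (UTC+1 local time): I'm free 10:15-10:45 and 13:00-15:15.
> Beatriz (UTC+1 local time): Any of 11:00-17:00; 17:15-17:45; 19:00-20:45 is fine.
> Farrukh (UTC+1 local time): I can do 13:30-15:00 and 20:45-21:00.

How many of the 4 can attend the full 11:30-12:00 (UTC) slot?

1

Nadia in UTC: 09:45-10:45, 12:00-13:30.
Emeka in UTC: 09:15-09:45, 12:00-14:15 (subtract 1h to convert from UTC+1).
Beatriz in UTC: 10:00-16:00, 16:15-16:45, 18:00-19:45 (subtract 1h to convert from UTC+1).
Farrukh in UTC: 12:30-14:00, 19:45-20:00 (subtract 1h to convert from UTC+1).
Beatriz can make the full 11:30-12:00 slot — that's 1.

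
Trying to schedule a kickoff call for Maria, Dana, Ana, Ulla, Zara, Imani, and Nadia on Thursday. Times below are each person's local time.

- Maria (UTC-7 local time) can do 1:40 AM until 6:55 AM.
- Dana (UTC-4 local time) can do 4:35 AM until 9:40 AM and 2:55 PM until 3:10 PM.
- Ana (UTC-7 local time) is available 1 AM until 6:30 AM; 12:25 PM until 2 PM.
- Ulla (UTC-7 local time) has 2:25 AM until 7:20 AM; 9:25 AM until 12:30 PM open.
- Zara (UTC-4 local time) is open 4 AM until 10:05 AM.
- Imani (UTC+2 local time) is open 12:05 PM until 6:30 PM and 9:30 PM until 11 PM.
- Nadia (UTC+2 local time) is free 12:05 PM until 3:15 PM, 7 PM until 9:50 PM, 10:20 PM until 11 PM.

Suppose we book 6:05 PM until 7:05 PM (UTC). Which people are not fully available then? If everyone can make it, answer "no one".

Ana, Dana, Imani, Maria, Zara

Maria in UTC: 08:40-13:55 (add 7h to convert from UTC-7).
Dana in UTC: 08:35-13:40, 18:55-19:10 (add 4h to convert from UTC-4).
Ana in UTC: 08:00-13:30, 19:25-21:00 (add 7h to convert from UTC-7).
Ulla in UTC: 09:25-14:20, 16:25-19:30 (add 7h to convert from UTC-7).
Zara in UTC: 08:00-14:05 (add 4h to convert from UTC-4).
Imani in UTC: 10:05-16:30, 19:30-21:00 (subtract 2h to convert from UTC+2).
Nadia in UTC: 10:05-13:15, 17:00-19:50, 20:20-21:00 (subtract 2h to convert from UTC+2).
Maria: not fully free for 18:05-19:05. Dana: not fully free for 18:05-19:05. Ana: not fully free for 18:05-19:05. Ulla: free for 18:05-19:05. Zara: not fully free for 18:05-19:05. Imani: not fully free for 18:05-19:05. Nadia: free for 18:05-19:05.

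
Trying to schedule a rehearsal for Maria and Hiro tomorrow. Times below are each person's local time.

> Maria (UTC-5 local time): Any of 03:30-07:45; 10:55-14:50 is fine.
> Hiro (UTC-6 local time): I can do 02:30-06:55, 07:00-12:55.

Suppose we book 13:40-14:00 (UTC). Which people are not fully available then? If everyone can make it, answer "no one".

Maria

Maria in UTC: 08:30-12:45, 15:55-19:50 (add 5h to convert from UTC-5).
Hiro in UTC: 08:30-12:55, 13:00-18:55 (add 6h to convert from UTC-6).
Maria: not fully free for 13:40-14:00. Hiro: free for 13:40-14:00.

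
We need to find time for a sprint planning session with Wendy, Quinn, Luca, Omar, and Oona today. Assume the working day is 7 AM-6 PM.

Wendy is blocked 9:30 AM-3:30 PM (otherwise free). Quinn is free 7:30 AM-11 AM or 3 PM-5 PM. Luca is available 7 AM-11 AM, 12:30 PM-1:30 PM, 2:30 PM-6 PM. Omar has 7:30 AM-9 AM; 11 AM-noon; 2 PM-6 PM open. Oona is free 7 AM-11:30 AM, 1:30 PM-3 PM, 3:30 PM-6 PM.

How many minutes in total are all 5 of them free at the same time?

180

Wendy free: 07:00-09:30, 15:30-18:00 (invert busy blocks within the working day).
Quinn free: 07:30-11:00, 15:00-17:00.
Luca free: 07:00-11:00, 12:30-13:30, 14:30-18:00.
Omar free: 07:30-09:00, 11:00-12:00, 14:00-18:00.
Oona free: 07:00-11:30, 13:30-15:00, 15:30-18:00.
Wendy ∩ Quinn: 07:30-09:30, 15:30-17:00.
Wendy ∩ Quinn ∩ Luca: 07:30-09:30, 15:30-17:00.
Wendy ∩ Quinn ∩ Luca ∩ Omar: 07:30-09:00, 15:30-17:00.
Wendy ∩ Quinn ∩ Luca ∩ Omar ∩ Oona: 07:30-09:00, 15:30-17:00.
Summing the common windows: 90 + 90 = 180 minutes.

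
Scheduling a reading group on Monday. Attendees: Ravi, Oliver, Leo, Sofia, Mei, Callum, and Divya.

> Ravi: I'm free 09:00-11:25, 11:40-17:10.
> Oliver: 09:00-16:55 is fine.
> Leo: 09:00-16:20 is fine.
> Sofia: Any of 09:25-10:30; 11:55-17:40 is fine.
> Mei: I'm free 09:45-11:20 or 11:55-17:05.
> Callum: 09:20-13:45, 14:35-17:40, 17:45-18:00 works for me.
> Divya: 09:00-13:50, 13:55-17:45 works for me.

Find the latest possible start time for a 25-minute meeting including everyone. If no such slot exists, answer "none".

15:55

Ravi ∩ Oliver: 09:00-11:25, 11:40-16:55.
Ravi ∩ Oliver ∩ Leo: 09:00-11:25, 11:40-16:20.
Ravi ∩ Oliver ∩ Leo ∩ Sofia: 09:25-10:30, 11:55-16:20.
Ravi ∩ Oliver ∩ Leo ∩ Sofia ∩ Mei: 09:45-10:30, 11:55-16:20.
Ravi ∩ Oliver ∩ Leo ∩ Sofia ∩ Mei ∩ Callum: 09:45-10:30, 11:55-13:45, 14:35-16:20.
Ravi ∩ Oliver ∩ Leo ∩ Sofia ∩ Mei ∩ Callum ∩ Divya: 09:45-10:30, 11:55-13:45, 14:35-16:20.
Those are the intersection windows.
The last common window of at least 25 minutes is 14:35-16:20; a 25-minute meeting can start as late as 15:55 and still end by 16:20.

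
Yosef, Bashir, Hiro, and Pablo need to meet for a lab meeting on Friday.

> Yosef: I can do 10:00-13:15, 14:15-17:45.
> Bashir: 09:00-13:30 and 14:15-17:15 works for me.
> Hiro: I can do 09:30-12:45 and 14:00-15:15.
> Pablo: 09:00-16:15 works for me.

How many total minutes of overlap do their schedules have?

Yosef ∩ Bashir: 10:00-13:15, 14:15-17:15.
Yosef ∩ Bashir ∩ Hiro: 10:00-12:45, 14:15-15:15.
Yosef ∩ Bashir ∩ Hiro ∩ Pablo: 10:00-12:45, 14:15-15:15.
So the common availability across everyone is 10:00-12:45, 14:15-15:15.
Summing the common windows: 165 + 60 = 225 minutes.

225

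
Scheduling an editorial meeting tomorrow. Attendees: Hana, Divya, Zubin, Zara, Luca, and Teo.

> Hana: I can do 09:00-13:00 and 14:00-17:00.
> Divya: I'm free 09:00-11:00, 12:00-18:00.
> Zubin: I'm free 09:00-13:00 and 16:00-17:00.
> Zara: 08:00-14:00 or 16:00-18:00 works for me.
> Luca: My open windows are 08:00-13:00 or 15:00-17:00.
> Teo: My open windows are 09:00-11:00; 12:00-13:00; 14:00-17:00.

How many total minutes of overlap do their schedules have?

Hana ∩ Divya: 09:00-11:00, 12:00-13:00, 14:00-17:00.
Hana ∩ Divya ∩ Zubin: 09:00-11:00, 12:00-13:00, 16:00-17:00.
Hana ∩ Divya ∩ Zubin ∩ Zara: 09:00-11:00, 12:00-13:00, 16:00-17:00.
Hana ∩ Divya ∩ Zubin ∩ Zara ∩ Luca: 09:00-11:00, 12:00-13:00, 16:00-17:00.
Hana ∩ Divya ∩ Zubin ∩ Zara ∩ Luca ∩ Teo: 09:00-11:00, 12:00-13:00, 16:00-17:00.
Summing the common windows: 120 + 60 + 60 = 240 minutes.

240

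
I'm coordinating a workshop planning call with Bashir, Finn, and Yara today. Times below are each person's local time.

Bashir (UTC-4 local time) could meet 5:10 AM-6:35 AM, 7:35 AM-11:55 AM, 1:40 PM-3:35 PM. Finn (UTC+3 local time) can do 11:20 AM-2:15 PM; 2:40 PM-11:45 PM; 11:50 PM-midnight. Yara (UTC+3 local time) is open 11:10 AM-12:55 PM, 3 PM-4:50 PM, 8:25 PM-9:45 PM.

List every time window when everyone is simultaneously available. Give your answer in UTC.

09:10-09:55, 12:00-13:50, 17:40-18:45

Bashir in UTC: 09:10-10:35, 11:35-15:55, 17:40-19:35 (add 4h to convert from UTC-4).
Finn in UTC: 08:20-11:15, 11:40-20:45, 20:50-21:00 (subtract 3h to convert from UTC+3).
Yara in UTC: 08:10-09:55, 12:00-13:50, 17:25-18:45 (subtract 3h to convert from UTC+3).
Bashir ∩ Finn: 09:10-10:35, 11:40-15:55, 17:40-19:35.
Bashir ∩ Finn ∩ Yara: 09:10-09:55, 12:00-13:50, 17:40-18:45.
Those are the intersection windows.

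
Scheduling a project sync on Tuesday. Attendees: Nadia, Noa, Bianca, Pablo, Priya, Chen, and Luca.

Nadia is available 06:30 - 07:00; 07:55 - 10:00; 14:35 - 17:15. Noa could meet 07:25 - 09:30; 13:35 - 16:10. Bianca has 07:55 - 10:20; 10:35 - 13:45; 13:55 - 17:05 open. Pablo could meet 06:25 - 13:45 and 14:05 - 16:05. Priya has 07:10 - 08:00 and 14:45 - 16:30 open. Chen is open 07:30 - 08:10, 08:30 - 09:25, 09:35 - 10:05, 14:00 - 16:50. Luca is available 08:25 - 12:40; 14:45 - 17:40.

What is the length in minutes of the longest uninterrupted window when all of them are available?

80

Nadia ∩ Noa: 07:55-09:30, 14:35-16:10.
Nadia ∩ Noa ∩ Bianca: 07:55-09:30, 14:35-16:10.
Nadia ∩ Noa ∩ Bianca ∩ Pablo: 07:55-09:30, 14:35-16:05.
Nadia ∩ Noa ∩ Bianca ∩ Pablo ∩ Priya: 07:55-08:00, 14:45-16:05.
Nadia ∩ Noa ∩ Bianca ∩ Pablo ∩ Priya ∩ Chen: 07:55-08:00, 14:45-16:05.
Nadia ∩ Noa ∩ Bianca ∩ Pablo ∩ Priya ∩ Chen ∩ Luca: 14:45-16:05.
The longest is 14:45-16:05 at 80 minutes.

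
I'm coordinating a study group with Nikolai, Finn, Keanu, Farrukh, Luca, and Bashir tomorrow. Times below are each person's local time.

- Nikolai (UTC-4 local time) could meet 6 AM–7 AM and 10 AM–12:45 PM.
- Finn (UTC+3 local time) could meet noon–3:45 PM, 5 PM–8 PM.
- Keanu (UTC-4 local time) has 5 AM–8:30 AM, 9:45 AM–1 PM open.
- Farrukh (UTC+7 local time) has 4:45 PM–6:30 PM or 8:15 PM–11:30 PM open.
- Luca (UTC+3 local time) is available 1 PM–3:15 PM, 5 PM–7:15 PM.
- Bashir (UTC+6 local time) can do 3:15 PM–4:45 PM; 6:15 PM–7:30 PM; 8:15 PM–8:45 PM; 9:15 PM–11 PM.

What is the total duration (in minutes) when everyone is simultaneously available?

Nikolai in UTC: 10:00-11:00, 14:00-16:45 (add 4h to convert from UTC-4).
Finn in UTC: 09:00-12:45, 14:00-17:00 (subtract 3h to convert from UTC+3).
Keanu in UTC: 09:00-12:30, 13:45-17:00 (add 4h to convert from UTC-4).
Farrukh in UTC: 09:45-11:30, 13:15-16:30 (subtract 7h to convert from UTC+7).
Luca in UTC: 10:00-12:15, 14:00-16:15 (subtract 3h to convert from UTC+3).
Bashir in UTC: 09:15-10:45, 12:15-13:30, 14:15-14:45, 15:15-17:00 (subtract 6h to convert from UTC+6).
Nikolai ∩ Finn: 10:00-11:00, 14:00-16:45.
Nikolai ∩ Finn ∩ Keanu: 10:00-11:00, 14:00-16:45.
Nikolai ∩ Finn ∩ Keanu ∩ Farrukh: 10:00-11:00, 14:00-16:30.
Nikolai ∩ Finn ∩ Keanu ∩ Farrukh ∩ Luca: 10:00-11:00, 14:00-16:15.
Nikolai ∩ Finn ∩ Keanu ∩ Farrukh ∩ Luca ∩ Bashir: 10:00-10:45, 14:15-14:45, 15:15-16:15.
Those are the intersection windows.
Summing the common windows: 45 + 30 + 60 = 135 minutes.

135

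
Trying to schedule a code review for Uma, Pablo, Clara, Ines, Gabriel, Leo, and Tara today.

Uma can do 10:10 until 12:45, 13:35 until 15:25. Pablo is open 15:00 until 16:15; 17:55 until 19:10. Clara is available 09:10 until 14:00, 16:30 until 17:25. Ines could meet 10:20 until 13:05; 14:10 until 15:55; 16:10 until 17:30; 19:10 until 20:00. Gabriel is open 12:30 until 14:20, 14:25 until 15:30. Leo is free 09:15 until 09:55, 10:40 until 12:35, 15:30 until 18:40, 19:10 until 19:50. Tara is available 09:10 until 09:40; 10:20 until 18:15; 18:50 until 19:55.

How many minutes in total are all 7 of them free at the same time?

0

Uma ∩ Pablo: 15:00-15:25.
Uma ∩ Pablo ∩ Clara: ∅.
Uma ∩ Pablo ∩ Clara ∩ Ines: ∅.
Uma ∩ Pablo ∩ Clara ∩ Ines ∩ Gabriel: ∅.
Uma ∩ Pablo ∩ Clara ∩ Ines ∩ Gabriel ∩ Leo: ∅.
Uma ∩ Pablo ∩ Clara ∩ Ines ∩ Gabriel ∩ Leo ∩ Tara: ∅.
There is no time when everyone is free.
There is no common window, so the total is 0 minutes.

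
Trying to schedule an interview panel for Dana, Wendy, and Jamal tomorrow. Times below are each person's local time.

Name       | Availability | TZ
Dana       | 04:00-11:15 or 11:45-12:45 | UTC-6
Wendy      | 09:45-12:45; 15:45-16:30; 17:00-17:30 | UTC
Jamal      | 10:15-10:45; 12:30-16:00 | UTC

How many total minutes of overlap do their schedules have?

60

Dana in UTC: 10:00-17:15, 17:45-18:45 (add 6h to convert from UTC-6).
Wendy in UTC: 09:45-12:45, 15:45-16:30, 17:00-17:30.
Jamal in UTC: 10:15-10:45, 12:30-16:00.
Dana ∩ Wendy: 10:00-12:45, 15:45-16:30, 17:00-17:15.
Dana ∩ Wendy ∩ Jamal: 10:15-10:45, 12:30-12:45, 15:45-16:00.
Summing the common windows: 30 + 15 + 15 = 60 minutes.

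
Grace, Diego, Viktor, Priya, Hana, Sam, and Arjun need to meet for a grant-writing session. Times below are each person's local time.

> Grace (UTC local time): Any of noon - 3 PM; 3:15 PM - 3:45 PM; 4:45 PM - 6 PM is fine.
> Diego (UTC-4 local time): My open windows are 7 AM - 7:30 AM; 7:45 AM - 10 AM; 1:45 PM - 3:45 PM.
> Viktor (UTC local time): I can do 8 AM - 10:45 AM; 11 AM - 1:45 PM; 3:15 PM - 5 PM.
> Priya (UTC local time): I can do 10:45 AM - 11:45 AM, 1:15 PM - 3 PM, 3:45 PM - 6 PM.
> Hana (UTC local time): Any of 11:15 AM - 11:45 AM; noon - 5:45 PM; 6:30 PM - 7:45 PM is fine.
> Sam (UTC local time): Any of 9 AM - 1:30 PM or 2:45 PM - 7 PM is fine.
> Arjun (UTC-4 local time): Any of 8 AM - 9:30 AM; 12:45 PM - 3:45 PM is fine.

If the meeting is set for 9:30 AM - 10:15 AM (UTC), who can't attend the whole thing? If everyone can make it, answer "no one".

Grace in UTC: 12:00-15:00, 15:15-15:45, 16:45-18:00.
Diego in UTC: 11:00-11:30, 11:45-14:00, 17:45-19:45 (add 4h to convert from UTC-4).
Viktor in UTC: 08:00-10:45, 11:00-13:45, 15:15-17:00.
Priya in UTC: 10:45-11:45, 13:15-15:00, 15:45-18:00.
Hana in UTC: 11:15-11:45, 12:00-17:45, 18:30-19:45.
Sam in UTC: 09:00-13:30, 14:45-19:00.
Arjun in UTC: 12:00-13:30, 16:45-19:45 (add 4h to convert from UTC-4).
Grace: not fully free for 09:30-10:15. Diego: not fully free for 09:30-10:15. Viktor: free for 09:30-10:15. Priya: not fully free for 09:30-10:15. Hana: not fully free for 09:30-10:15. Sam: free for 09:30-10:15. Arjun: not fully free for 09:30-10:15.

Arjun, Diego, Grace, Hana, Priya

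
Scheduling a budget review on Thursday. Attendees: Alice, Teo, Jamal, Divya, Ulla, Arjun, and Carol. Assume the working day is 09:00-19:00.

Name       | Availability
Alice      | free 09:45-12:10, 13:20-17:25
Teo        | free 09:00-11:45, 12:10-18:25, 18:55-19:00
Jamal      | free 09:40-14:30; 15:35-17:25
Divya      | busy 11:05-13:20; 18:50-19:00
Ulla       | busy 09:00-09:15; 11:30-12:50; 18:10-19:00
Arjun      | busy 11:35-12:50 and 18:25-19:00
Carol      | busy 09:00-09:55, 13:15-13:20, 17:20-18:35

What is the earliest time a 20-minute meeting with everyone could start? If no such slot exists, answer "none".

Alice free: 09:45-12:10, 13:20-17:25.
Teo free: 09:00-11:45, 12:10-18:25, 18:55-19:00.
Jamal free: 09:40-14:30, 15:35-17:25.
Divya free: 09:00-11:05, 13:20-18:50 (invert busy blocks within the working day).
Ulla free: 09:15-11:30, 12:50-18:10 (invert busy blocks within the working day).
Arjun free: 09:00-11:35, 12:50-18:25 (invert busy blocks within the working day).
Carol free: 09:55-13:15, 13:20-17:20, 18:35-19:00 (invert busy blocks within the working day).
Alice ∩ Teo: 09:45-11:45, 13:20-17:25.
Alice ∩ Teo ∩ Jamal: 09:45-11:45, 13:20-14:30, 15:35-17:25.
Alice ∩ Teo ∩ Jamal ∩ Divya: 09:45-11:05, 13:20-14:30, 15:35-17:25.
Alice ∩ Teo ∩ Jamal ∩ Divya ∩ Ulla: 09:45-11:05, 13:20-14:30, 15:35-17:25.
Alice ∩ Teo ∩ Jamal ∩ Divya ∩ Ulla ∩ Arjun: 09:45-11:05, 13:20-14:30, 15:35-17:25.
Alice ∩ Teo ∩ Jamal ∩ Divya ∩ Ulla ∩ Arjun ∩ Carol: 09:55-11:05, 13:20-14:30, 15:35-17:20.
The first common window of at least 20 minutes is 09:55-11:05, so the earliest start is 09:55.

09:55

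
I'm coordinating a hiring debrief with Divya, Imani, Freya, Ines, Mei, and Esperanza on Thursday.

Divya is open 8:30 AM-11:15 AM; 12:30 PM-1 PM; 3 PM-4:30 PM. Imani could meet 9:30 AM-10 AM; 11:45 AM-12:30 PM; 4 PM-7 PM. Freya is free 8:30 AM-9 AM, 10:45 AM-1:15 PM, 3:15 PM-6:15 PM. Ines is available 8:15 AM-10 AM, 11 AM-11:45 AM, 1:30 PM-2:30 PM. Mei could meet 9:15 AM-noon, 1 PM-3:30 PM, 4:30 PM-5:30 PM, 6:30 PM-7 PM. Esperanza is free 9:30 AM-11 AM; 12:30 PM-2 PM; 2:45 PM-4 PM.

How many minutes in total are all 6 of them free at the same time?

0

Divya ∩ Imani: 09:30-10:00, 16:00-16:30.
Divya ∩ Imani ∩ Freya: 16:00-16:30.
Divya ∩ Imani ∩ Freya ∩ Ines: ∅.
Divya ∩ Imani ∩ Freya ∩ Ines ∩ Mei: ∅.
Divya ∩ Imani ∩ Freya ∩ Ines ∩ Mei ∩ Esperanza: ∅.
There is no time when everyone is free.
There is no common window, so the total is 0 minutes.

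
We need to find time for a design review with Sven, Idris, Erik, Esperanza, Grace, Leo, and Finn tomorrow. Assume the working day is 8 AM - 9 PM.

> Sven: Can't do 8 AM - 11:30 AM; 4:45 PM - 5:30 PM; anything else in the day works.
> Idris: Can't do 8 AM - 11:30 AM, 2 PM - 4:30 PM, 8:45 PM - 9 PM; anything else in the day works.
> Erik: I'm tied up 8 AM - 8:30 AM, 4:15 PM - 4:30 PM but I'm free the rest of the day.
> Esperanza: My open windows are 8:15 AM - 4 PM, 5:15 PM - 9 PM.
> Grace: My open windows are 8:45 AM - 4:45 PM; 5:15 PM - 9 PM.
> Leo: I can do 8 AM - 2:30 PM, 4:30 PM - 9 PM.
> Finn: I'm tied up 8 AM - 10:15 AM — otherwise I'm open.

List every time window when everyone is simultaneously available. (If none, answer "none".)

Sven free: 11:30-16:45, 17:30-21:00 (invert busy blocks within the working day).
Idris free: 11:30-14:00, 16:30-20:45 (invert busy blocks within the working day).
Erik free: 08:30-16:15, 16:30-21:00 (invert busy blocks within the working day).
Esperanza free: 08:15-16:00, 17:15-21:00.
Grace free: 08:45-16:45, 17:15-21:00.
Leo free: 08:00-14:30, 16:30-21:00.
Finn free: 10:15-21:00 (invert busy blocks within the working day).
Sven ∩ Idris: 11:30-14:00, 16:30-16:45, 17:30-20:45.
Sven ∩ Idris ∩ Erik: 11:30-14:00, 16:30-16:45, 17:30-20:45.
Sven ∩ Idris ∩ Erik ∩ Esperanza: 11:30-14:00, 17:30-20:45.
Sven ∩ Idris ∩ Erik ∩ Esperanza ∩ Grace: 11:30-14:00, 17:30-20:45.
Sven ∩ Idris ∩ Erik ∩ Esperanza ∩ Grace ∩ Leo: 11:30-14:00, 17:30-20:45.
Sven ∩ Idris ∩ Erik ∩ Esperanza ∩ Grace ∩ Leo ∩ Finn: 11:30-14:00, 17:30-20:45.

11:30-14:00, 17:30-20:45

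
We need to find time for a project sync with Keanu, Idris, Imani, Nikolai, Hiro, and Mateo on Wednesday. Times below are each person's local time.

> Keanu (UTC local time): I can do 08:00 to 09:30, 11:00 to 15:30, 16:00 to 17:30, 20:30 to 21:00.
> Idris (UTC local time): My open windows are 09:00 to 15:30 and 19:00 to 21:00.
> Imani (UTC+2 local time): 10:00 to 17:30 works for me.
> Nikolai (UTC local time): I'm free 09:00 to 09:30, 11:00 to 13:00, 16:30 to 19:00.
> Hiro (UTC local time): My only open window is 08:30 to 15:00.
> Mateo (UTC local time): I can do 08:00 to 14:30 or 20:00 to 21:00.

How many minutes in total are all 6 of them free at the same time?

Keanu in UTC: 08:00-09:30, 11:00-15:30, 16:00-17:30, 20:30-21:00.
Idris in UTC: 09:00-15:30, 19:00-21:00.
Imani in UTC: 08:00-15:30 (subtract 2h to convert from UTC+2).
Nikolai in UTC: 09:00-09:30, 11:00-13:00, 16:30-19:00.
Hiro in UTC: 08:30-15:00.
Mateo in UTC: 08:00-14:30, 20:00-21:00.
Keanu ∩ Idris: 09:00-09:30, 11:00-15:30, 20:30-21:00.
Keanu ∩ Idris ∩ Imani: 09:00-09:30, 11:00-15:30.
Keanu ∩ Idris ∩ Imani ∩ Nikolai: 09:00-09:30, 11:00-13:00.
Keanu ∩ Idris ∩ Imani ∩ Nikolai ∩ Hiro: 09:00-09:30, 11:00-13:00.
Keanu ∩ Idris ∩ Imani ∩ Nikolai ∩ Hiro ∩ Mateo: 09:00-09:30, 11:00-13:00.
So the common availability across everyone is 09:00-09:30, 11:00-13:00.
Summing the common windows: 30 + 120 = 150 minutes.

150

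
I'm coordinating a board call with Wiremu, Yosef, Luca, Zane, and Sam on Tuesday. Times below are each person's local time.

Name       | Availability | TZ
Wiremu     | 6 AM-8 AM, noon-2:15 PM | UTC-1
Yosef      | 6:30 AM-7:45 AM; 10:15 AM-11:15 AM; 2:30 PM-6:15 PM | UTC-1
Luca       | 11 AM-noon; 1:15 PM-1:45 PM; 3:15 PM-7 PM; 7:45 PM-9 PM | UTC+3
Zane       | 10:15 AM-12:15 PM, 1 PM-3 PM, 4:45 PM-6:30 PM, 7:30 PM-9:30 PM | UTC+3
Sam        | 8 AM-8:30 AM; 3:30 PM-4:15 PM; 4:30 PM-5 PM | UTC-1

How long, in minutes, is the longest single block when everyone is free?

Wiremu in UTC: 07:00-09:00, 13:00-15:15 (add 1h to convert from UTC-1).
Yosef in UTC: 07:30-08:45, 11:15-12:15, 15:30-19:15 (add 1h to convert from UTC-1).
Luca in UTC: 08:00-09:00, 10:15-10:45, 12:15-16:00, 16:45-18:00 (subtract 3h to convert from UTC+3).
Zane in UTC: 07:15-09:15, 10:00-12:00, 13:45-15:30, 16:30-18:30 (subtract 3h to convert from UTC+3).
Sam in UTC: 09:00-09:30, 16:30-17:15, 17:30-18:00 (add 1h to convert from UTC-1).
Wiremu ∩ Yosef: 07:30-08:45.
Wiremu ∩ Yosef ∩ Luca: 08:00-08:45.
Wiremu ∩ Yosef ∩ Luca ∩ Zane: 08:00-08:45.
Wiremu ∩ Yosef ∩ Luca ∩ Zane ∩ Sam: ∅.
There is no time when everyone is free.
No common window exists, so the longest block is 0 minutes.

0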